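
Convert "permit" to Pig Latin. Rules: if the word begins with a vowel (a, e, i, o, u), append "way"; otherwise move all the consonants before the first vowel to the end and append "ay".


Word: "permit"
Starts with consonant(s) → move to end, add 'ay'
Consonant cluster: "p"
Pig Latin = "ermitpay"


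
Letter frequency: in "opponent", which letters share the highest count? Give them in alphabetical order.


Word: "opponent"
Letter counts:
  'e': 1
  'n': 2
  'o': 2
  'p': 2
  't': 1
Maximum count = 2
Most frequent = 'n', 'o', 'p' (2 times each)


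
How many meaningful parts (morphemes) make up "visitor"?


Word: "visitor"
Morphemes: visit + -or
Each morpheme carries meaning
= 2 morphemes


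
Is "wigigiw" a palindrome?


Word: "wigigiw"
Reversed: "wigigiw"
Forward == Backward? wigigiw == wigigiw
Palindrome = Yes


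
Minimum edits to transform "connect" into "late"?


Word 1: "connect" (length 7)
Word 2: "late" (length 4)
One optimal edit sequence (insert/delete/substitute each cost 1):
  1. delete 'c'  (+1)
  2. substitute 'o' -> 'l'  (+1)
  3. substitute 'n' -> 'a'  (+1)
  4. substitute 'n' -> 't'  (+1)
  5. keep 'e'
  6. delete 'c'  (+1)
  7. delete 't'  (+1)
Total edit operations: 6
Edit distance = 6


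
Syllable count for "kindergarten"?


Word: "kindergarten"
Syllable breakdown: kin | der | gar | ten
Counting: 4 parts
= 4 syllables


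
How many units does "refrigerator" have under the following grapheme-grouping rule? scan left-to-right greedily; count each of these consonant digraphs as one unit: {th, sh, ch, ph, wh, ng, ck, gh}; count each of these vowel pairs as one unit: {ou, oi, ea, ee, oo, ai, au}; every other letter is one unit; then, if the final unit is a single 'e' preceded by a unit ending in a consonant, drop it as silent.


Word: "refrigerator" (12 letters)
Left-to-right scan:
  1. 'r' (letter)
  2. 'e' (letter)
  3. 'f' (letter)
  4. 'r' (letter)
  5. 'i' (letter)
  6. 'g' (letter)
  7. 'e' (letter)
  8. 'r' (letter)
  9. 'a' (letter)
  10. 't' (letter)
  11. 'o' (letter)
  12. 'r' (letter)
Units from scan: 12
Sound units = 12 units


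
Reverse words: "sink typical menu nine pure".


Original: "sink typical menu nine pure"
Words (1..n): sink | typical | menu | nine | pure
Reversed (n..1): pure | nine | menu | typical | sink
Result = "pure nine menu typical sink"


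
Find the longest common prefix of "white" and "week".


Word 1: "white"
Word 2: "week"
Comparing from start:
  Pos 0: 'w' == 'w'
  Pos 1: 'h' != 'e' (stop)
LCP = "w" (length 1)


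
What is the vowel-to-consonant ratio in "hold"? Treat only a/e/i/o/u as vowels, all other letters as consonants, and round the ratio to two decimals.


Word: "hold"
Vowels (a,e,i,o,u): 1
Consonants: 3
Ratio = 1/3
= 0.33


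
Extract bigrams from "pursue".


Word: "pursue" (length 6)
Number of bigrams = 6 - 2 + 1 = 5
  Position 0: "pu"
  Position 1: "ur"
  Position 2: "rs"
  Position 3: "su"
  Position 4: "ue"
Bigrams = "pu", "ur", "rs", "su", "ue"


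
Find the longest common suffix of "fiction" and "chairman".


Word 1: "fiction"
Word 2: "chairman"
Comparing from end:
  Pos -1: 'n' == 'n'
  Pos -2: 'o' != 'a' (stop)
LCS = "n" (length 1)


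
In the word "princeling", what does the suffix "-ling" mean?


Suffix: -ling
Example: princeling (prince + -ling)
Meaning = small / young


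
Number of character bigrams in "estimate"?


Word: "estimate" (length 8)
Number of 2-grams = length - 2 + 1 = 8 - 2 + 1
= 7


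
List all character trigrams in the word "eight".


Word: "eight" (length 5)
Number of trigrams = 5 - 3 + 1 = 3
  Position 0: "eig"
  Position 1: "igh"
  Position 2: "ght"
Trigrams = "eig", "igh", "ght"


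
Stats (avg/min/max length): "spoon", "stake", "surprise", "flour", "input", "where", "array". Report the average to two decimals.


Lengths: "spoon"=5, "stake"=5, "surprise"=8, "flour"=5, "input"=5, "where"=5, "array"=5
Sum = 38, Count = 7
Average = 38/7 = 5.43
= avg=5.43, min=5, max=8


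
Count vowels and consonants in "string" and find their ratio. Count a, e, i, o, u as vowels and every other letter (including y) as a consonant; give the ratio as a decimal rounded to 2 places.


Word: "string"
Vowels (a,e,i,o,u): 1
Consonants: 5
Ratio = 1/5
= 0.20


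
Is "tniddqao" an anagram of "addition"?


Word 1: "addition" → sorted: addiinot
Word 2: "tniddqao" → sorted: addinoqt
Same letters? addiinot != addinoqt
Anagram = No


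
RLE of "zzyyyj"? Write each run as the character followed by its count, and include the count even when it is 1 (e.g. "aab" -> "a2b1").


String: "zzyyyj"
Scanning for consecutive runs:
  'z' x 2
  'y' x 3
  'j' x 1
RLE = "z2y3j1"


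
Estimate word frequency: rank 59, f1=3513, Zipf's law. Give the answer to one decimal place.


Zipf's law: f(r) = f(1) / r
f(1) = 3513
f(59) = 3513 / 59
= 59.5 occurrences


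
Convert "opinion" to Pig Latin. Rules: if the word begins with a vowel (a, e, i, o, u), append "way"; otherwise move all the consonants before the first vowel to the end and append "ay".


Word: "opinion"
Starts with vowel → add 'way'
Pig Latin = "opinionway"


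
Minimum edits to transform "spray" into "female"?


Word 1: "spray" (length 5)
Word 2: "female" (length 6)
One optimal edit sequence (insert/delete/substitute each cost 1):
  1. substitute 's' -> 'f'  (+1)
  2. substitute 'p' -> 'e'  (+1)
  3. substitute 'r' -> 'm'  (+1)
  4. keep 'a'
  5. insert 'l'  (+1)
  6. substitute 'y' -> 'e'  (+1)
Total edit operations: 5
Edit distance = 5


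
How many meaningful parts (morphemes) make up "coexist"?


Word: "coexist"
Morphemes: co- | exist
Each morpheme carries meaning
= 2 morphemes


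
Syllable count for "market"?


Word: "market"
Syllable breakdown: mar · ket
Counting: 2 parts
= 2 syllables


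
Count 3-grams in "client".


Word: "client" (length 6)
Number of 3-grams = length - 3 + 1 = 6 - 3 + 1
= 4


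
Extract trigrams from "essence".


Word: "essence" (length 7)
Number of trigrams = 7 - 3 + 1 = 5
  Position 0: "ess"
  Position 1: "sse"
  Position 2: "sen"
  Position 3: "enc"
  Position 4: "nce"
Trigrams = "ess", "sse", "sen", "enc", "nce"


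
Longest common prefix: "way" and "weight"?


Word 1: "way"
Word 2: "weight"
Comparing from start:
  Pos 0: 'w' == 'w'
  Pos 1: 'a' != 'e' (stop)
LCP = "w" (length 1)


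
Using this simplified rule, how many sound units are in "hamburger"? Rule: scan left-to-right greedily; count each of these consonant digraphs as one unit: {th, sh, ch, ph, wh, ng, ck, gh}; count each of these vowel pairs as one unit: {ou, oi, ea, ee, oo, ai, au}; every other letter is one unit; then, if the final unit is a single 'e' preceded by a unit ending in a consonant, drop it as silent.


Word: "hamburger" (9 letters)
Left-to-right scan:
  (1) 'h' (letter)
  (2) 'a' (letter)
  (3) 'm' (letter)
  (4) 'b' (letter)
  (5) 'u' (letter)
  (6) 'r' (letter)
  (7) 'g' (letter)
  (8) 'e' (letter)
  (9) 'r' (letter)
Units from scan: 9
Sound units = 9 units


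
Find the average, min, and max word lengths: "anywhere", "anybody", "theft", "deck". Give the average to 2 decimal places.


Lengths: "anywhere"=8, "anybody"=7, "theft"=5, "deck"=4
Sum = 24, Count = 4
Average = 24/4 = 6.00
= avg=6.00, min=4, max=8


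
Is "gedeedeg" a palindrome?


Word: "gedeedeg"
Reversed: "gedeedeg"
Forward == Backward? gedeedeg == gedeedeg
Palindrome = Yes


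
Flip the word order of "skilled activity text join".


Original: "skilled activity text join"
Words (1..n): skilled | activity | text | join
Reversed (n..1): join | text | activity | skilled
Result = "join text activity skilled"


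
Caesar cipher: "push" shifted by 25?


Word: "push"
Shift: 25
Each letter → (letter + shift) mod 26:
  'p' (15) + 25 = 14 → 'o'
  'u' (20) + 25 = 19 → 't'
  's' (18) + 25 = 17 → 'r'
  'h' (7) + 25 = 6 → 'g'
Result = "otrg"


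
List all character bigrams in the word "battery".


Word: "battery" (length 7)
Number of bigrams = 7 - 2 + 1 = 6
  Position 0: "ba"
  Position 1: "at"
  Position 2: "tt"
  Position 3: "te"
  Position 4: "er"
  Position 5: "ry"
Bigrams = "ba", "at", "tt", "te", "er", "ry"


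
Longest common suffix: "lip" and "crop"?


Word 1: "lip"
Word 2: "crop"
Comparing from end:
  Pos -1: 'p' == 'p'
  Pos -2: 'i' != 'o' (stop)
LCS = "p" (length 1)


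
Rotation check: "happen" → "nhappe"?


Word: "happen", Candidate: "nhappe"
Method: check if candidate is substring of word+word
"happenhappen" contains "nhappe"? Yes
Is rotation = Yes


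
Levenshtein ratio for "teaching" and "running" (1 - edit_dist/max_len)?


Word 1: "teaching" (length 8)
Word 2: "running" (length 7)
One optimal edit sequence:
  1. delete 't'  (+1)
  2. substitute 'e' -> 'r'  (+1)
  3. substitute 'a' -> 'u'  (+1)
  4. substitute 'c' -> 'n'  (+1)
  5. substitute 'h' -> 'n'  (+1)
  6. keep 'i'
  7. keep 'n'
  8. keep 'g'
Edit distance = 5
Max length = max(8, 7) = 8
Similarity = 1 - 5/8
= 0.3750


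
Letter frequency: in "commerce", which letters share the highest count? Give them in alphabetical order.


Word: "commerce"
Letter counts:
  'c': 2
  'e': 2
  'm': 2
  'o': 1
  'r': 1
Maximum count = 2
Most frequent = 'c', 'e', 'm' (2 times each)


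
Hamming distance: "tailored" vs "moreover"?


Comparing character by character (same length = 8):
  Pos 0: 't' vs 'm' !=
  Pos 1: 'a' vs 'o' !=
  Pos 2: 'i' vs 'r' !=
  Pos 3: 'l' vs 'e' !=
  Pos 4: 'o' vs 'o' =
  Pos 5: 'r' vs 'v' !=
  Pos 6: 'e' vs 'e' =
  Pos 7: 'd' vs 'r' !=
Hamming distance = 6


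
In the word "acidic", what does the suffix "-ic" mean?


Suffix: -ic
Example: acidic (acid + -ic)
Meaning = relating to


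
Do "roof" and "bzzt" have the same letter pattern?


Pattern of "roof": [0, 1, 1, 2]
Pattern of "bzzt": [0, 1, 1, 2]
Patterns match
Same pattern = Yes


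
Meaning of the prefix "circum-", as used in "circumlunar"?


Prefix: circum-
Example: circumlunar (circum- + lunar)
Meaning = around


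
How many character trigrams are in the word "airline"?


Word: "airline" (length 7)
Number of 3-grams = length - 3 + 1 = 7 - 3 + 1
= 5


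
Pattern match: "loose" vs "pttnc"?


Pattern of "loose": [0, 1, 1, 2, 3]
Pattern of "pttnc": [0, 1, 1, 2, 3]
Patterns match
Same pattern = Yes


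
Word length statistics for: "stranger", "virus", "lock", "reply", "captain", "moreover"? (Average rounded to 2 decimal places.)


Lengths: "stranger"=8, "virus"=5, "lock"=4, "reply"=5, "captain"=7, "moreover"=8
Sum = 37, Count = 6
Average = 37/6 = 6.17
= avg=6.17, min=4, max=8


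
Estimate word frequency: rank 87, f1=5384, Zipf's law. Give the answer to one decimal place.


Zipf's law: f(r) = f(1) / r
f(1) = 5384
f(87) = 5384 / 87
= 61.9 occurrences


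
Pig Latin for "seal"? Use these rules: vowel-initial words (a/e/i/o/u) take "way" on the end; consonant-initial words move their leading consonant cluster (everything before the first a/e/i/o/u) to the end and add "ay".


Word: "seal"
Starts with consonant(s) → move to end, add 'ay'
Consonant cluster: "s"
Pig Latin = "ealsay"


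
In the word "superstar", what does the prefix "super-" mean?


Prefix: super-
Example: superstar (super- + star)
Meaning = above / beyond


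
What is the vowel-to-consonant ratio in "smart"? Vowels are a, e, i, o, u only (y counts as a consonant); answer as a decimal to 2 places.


Word: "smart"
Vowels (a,e,i,o,u): 1
Consonants: 4
Ratio = 1/4
= 0.25


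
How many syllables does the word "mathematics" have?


Word: "mathematics"
Syllable breakdown: math-e-mat-ics
Counting: 4 parts
= 4 syllables


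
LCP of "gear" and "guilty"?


Word 1: "gear"
Word 2: "guilty"
Comparing from start:
  Pos 0: 'g' == 'g'
  Pos 1: 'e' != 'u' (stop)
LCP = "g" (length 1)


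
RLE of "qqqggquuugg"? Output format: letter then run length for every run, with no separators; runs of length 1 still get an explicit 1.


String: "qqqggquuugg"
Scanning for consecutive runs:
  'q' x 3
  'g' x 2
  'q' x 1
  'u' x 3
  'g' x 2
RLE = "q3g2q1u3g2"


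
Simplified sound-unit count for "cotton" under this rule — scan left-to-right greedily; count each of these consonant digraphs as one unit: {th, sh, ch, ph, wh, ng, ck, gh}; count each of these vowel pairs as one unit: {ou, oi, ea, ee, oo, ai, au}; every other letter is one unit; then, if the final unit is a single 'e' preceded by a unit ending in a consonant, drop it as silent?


Word: "cotton" (6 letters)
Left-to-right scan:
  [1] 'c' (letter)
  [2] 'o' (letter)
  [3] 't' (letter)
  [4] 't' (letter)
  [5] 'o' (letter)
  [6] 'n' (letter)
Units from scan: 6
Sound units = 6 units


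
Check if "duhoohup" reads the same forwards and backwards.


Word: "duhoohup"
Reversed: "puhoohud"
Forward == Backward? duhoohup != puhoohud
Palindrome = No


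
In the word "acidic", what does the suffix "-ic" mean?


Suffix: -ic
Example: acidic = acid + -ic
Meaning = relating to


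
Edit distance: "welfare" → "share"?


Word 1: "welfare" (length 7)
Word 2: "share" (length 5)
One optimal edit sequence (insert/delete/substitute each cost 1):
  1. delete 'w'  (+1)
  2. delete 'e'  (+1)
  3. substitute 'l' -> 's'  (+1)
  4. substitute 'f' -> 'h'  (+1)
  5. keep 'a'
  6. keep 'r'
  7. keep 'e'
Total edit operations: 4
Edit distance = 4


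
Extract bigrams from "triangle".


Word: "triangle" (length 8)
Number of bigrams = 8 - 2 + 1 = 7
  Position 0: "tr"
  Position 1: "ri"
  Position 2: "ia"
  Position 3: "an"
  Position 4: "ng"
  Position 5: "gl"
  Position 6: "le"
Bigrams = "tr", "ri", "ia", "an", "ng", "gl", "le"


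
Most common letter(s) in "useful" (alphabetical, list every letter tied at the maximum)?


Word: "useful"
Letter counts:
  'e': 1
  'f': 1
  'l': 1
  's': 1
  'u': 2
Maximum count = 2
Most frequent = 'u' (2 times each)


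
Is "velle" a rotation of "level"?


Word: "level", Candidate: "velle"
Method: check if candidate is substring of word+word
"levellevel" contains "velle"? Yes
Is rotation = Yes


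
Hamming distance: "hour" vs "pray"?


Comparing character by character (same length = 4):
  Pos 0: 'h' vs 'p' !=
  Pos 1: 'o' vs 'r' !=
  Pos 2: 'u' vs 'a' !=
  Pos 3: 'r' vs 'y' !=
Hamming distance = 4


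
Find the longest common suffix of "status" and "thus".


Word 1: "status"
Word 2: "thus"
Comparing from end:
  Pos -1: 's' == 's'
  Pos -2: 'u' == 'u'
  Pos -3: 't' != 'h' (stop)
LCS = "us" (length 2)


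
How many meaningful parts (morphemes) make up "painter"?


Word: "painter"
Morphemes: paint | -er
Each morpheme carries meaning
= 2 morphemes


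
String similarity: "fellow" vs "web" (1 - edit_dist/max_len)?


Word 1: "fellow" (length 6)
Word 2: "web" (length 3)
One optimal edit sequence:
  1. substitute 'f' -> 'w'  (+1)
  2. keep 'e'
  3. delete 'l'  (+1)
  4. delete 'l'  (+1)
  5. delete 'o'  (+1)
  6. substitute 'w' -> 'b'  (+1)
Edit distance = 5
Max length = max(6, 3) = 6
Similarity = 1 - 5/6
= 0.1667


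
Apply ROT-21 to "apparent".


Word: "apparent"
Shift: 21
Each letter → (letter + shift) mod 26:
  'a' (0) + 21 = 21 → 'v'
  'p' (15) + 21 = 10 → 'k'
  'p' (15) + 21 = 10 → 'k'
  'a' (0) + 21 = 21 → 'v'
  'r' (17) + 21 = 12 → 'm'
  'e' (4) + 21 = 25 → 'z'
  'n' (13) + 21 = 8 → 'i'
  't' (19) + 21 = 14 → 'o'
Result = "vkkvmzio"


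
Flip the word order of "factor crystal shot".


Original: "factor crystal shot"
Words (1..n): factor | crystal | shot
Reversed (n..1): shot | crystal | factor
Result = "shot crystal factor"


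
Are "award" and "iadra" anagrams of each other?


Word 1: "award" → sorted: aadrw
Word 2: "iadra" → sorted: aadir
Same letters? aadrw != aadir
Anagram = No


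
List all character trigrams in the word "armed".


Word: "armed" (length 5)
Number of trigrams = 5 - 3 + 1 = 3
  Position 0: "arm"
  Position 1: "rme"
  Position 2: "med"
Trigrams = "arm", "rme", "med"


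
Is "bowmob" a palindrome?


Word: "bowmob"
Reversed: "bomwob"
Forward == Backward? bowmob != bomwob
Palindrome = No


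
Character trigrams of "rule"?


Word: "rule" (length 4)
Number of trigrams = 4 - 3 + 1 = 2
  Position 0: "rul"
  Position 1: "ule"
Trigrams = "rul", "ule"


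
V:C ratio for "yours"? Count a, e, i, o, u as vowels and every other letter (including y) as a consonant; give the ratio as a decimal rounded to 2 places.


Word: "yours"
Vowels (a,e,i,o,u): 2
Consonants: 3
Ratio = 2/3
= 0.67


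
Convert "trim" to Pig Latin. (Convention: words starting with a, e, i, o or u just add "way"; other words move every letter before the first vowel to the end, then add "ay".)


Word: "trim"
Starts with consonant(s) → move to end, add 'ay'
Consonant cluster: "tr"
Pig Latin = "imtray"


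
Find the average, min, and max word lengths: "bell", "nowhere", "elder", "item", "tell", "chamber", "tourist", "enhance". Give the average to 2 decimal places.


Lengths: "bell"=4, "nowhere"=7, "elder"=5, "item"=4, "tell"=4, "chamber"=7, "tourist"=7, "enhance"=7
Sum = 45, Count = 8
Average = 45/8 = 5.63
= avg=5.63, min=4, max=7


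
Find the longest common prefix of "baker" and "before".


Word 1: "baker"
Word 2: "before"
Comparing from start:
  Pos 0: 'b' == 'b'
  Pos 1: 'a' != 'e' (stop)
LCP = "b" (length 1)


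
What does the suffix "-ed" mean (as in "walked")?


Suffix: -ed
Example: walked (walk + -ed)
Meaning = past tense


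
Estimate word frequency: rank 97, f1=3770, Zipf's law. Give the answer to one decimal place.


Zipf's law: f(r) = f(1) / r
f(1) = 3770
f(97) = 3770 / 97
= 38.9 occurrences


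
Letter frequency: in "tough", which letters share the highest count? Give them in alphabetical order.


Word: "tough"
Letter counts:
  'g': 1
  'h': 1
  'o': 1
  't': 1
  'u': 1
Maximum count = 1
Most frequent = 'g', 'h', 'o', 't', 'u' (1 time each)


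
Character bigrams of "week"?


Word: "week" (length 4)
Number of bigrams = 4 - 2 + 1 = 3
  Position 0: "we"
  Position 1: "ee"
  Position 2: "ek"
Bigrams = "we", "ee", "ek"


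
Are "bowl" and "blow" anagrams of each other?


Word 1: "bowl" → sorted: blow
Word 2: "blow" → sorted: blow
Same letters? blow == blow
Anagram = Yes


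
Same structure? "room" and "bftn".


Pattern of "room": [0, 1, 1, 2]
Pattern of "bftn": [0, 1, 2, 3]
Patterns do not match
Same pattern = No


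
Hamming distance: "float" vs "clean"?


Comparing character by character (same length = 5):
  Pos 0: 'f' vs 'c' !=
  Pos 1: 'l' vs 'l' =
  Pos 2: 'o' vs 'e' !=
  Pos 3: 'a' vs 'a' =
  Pos 4: 't' vs 'n' !=
Hamming distance = 3


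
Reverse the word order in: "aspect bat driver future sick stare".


Original: "aspect bat driver future sick stare"
Words (1..n): aspect | bat | driver | future | sick | stare
Reversed (n..1): stare | sick | future | driver | bat | aspect
Result = "stare sick future driver bat aspect"


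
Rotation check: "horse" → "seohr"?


Word: "horse", Candidate: "seohr"
Method: check if candidate is substring of word+word
"horsehorse" contains "seohr"? No
Is rotation = No


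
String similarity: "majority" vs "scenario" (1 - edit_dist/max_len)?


Word 1: "majority" (length 8)
Word 2: "scenario" (length 8)
One optimal edit sequence:
  1. insert 's'  (+1)
  2. substitute 'm' -> 'c'  (+1)
  3. substitute 'a' -> 'e'  (+1)
  4. substitute 'j' -> 'n'  (+1)
  5. substitute 'o' -> 'a'  (+1)
  6. keep 'r'
  7. keep 'i'
  8. delete 't'  (+1)
  9. substitute 'y' -> 'o'  (+1)
Edit distance = 7
Max length = max(8, 8) = 8
Similarity = 1 - 7/8
= 0.1250


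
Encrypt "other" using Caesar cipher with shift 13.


Word: "other"
Shift: 13
Each letter → (letter + shift) mod 26:
  'o' (14) + 13 = 1 → 'b'
  't' (19) + 13 = 6 → 'g'
  'h' (7) + 13 = 20 → 'u'
  'e' (4) + 13 = 17 → 'r'
  'r' (17) + 13 = 4 → 'e'
Result = "bgure"


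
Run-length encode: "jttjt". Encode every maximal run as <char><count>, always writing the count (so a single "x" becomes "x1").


String: "jttjt"
Scanning for consecutive runs:
  'j' x 1
  't' x 2
  'j' x 1
  't' x 1
RLE = "j1t2j1t1"


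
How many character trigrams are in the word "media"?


Word: "media" (length 5)
Number of 3-grams = length - 3 + 1 = 5 - 3 + 1
= 3


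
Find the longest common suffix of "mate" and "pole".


Word 1: "mate"
Word 2: "pole"
Comparing from end:
  Pos -1: 'e' == 'e'
  Pos -2: 't' != 'l' (stop)
LCS = "e" (length 1)


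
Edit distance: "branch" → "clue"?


Word 1: "branch" (length 6)
Word 2: "clue" (length 4)
One optimal edit sequence (insert/delete/substitute each cost 1):
  1. delete 'b'  (+1)
  2. delete 'r'  (+1)
  3. substitute 'a' -> 'c'  (+1)
  4. substitute 'n' -> 'l'  (+1)
  5. substitute 'c' -> 'u'  (+1)
  6. substitute 'h' -> 'e'  (+1)
Total edit operations: 6
Edit distance = 6


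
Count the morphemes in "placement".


Word: "placement"
Morphemes: place / -ment
Each morpheme carries meaning
= 2 morphemes


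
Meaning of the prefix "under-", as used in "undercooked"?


Prefix: under-
Example: undercooked = under- + cooked
Meaning = insufficient


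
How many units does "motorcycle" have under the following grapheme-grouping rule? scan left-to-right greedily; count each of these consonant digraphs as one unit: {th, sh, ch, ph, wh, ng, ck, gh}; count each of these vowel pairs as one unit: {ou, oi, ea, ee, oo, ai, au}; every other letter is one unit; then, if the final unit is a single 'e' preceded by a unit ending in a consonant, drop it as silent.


Word: "motorcycle" (10 letters)
Left-to-right scan:
  [1] 'm' (letter)
  [2] 'o' (letter)
  [3] 't' (letter)
  [4] 'o' (letter)
  [5] 'r' (letter)
  [6] 'c' (letter)
  [7] 'y' (letter)
  [8] 'c' (letter)
  [9] 'l' (letter)
  [10] 'e' (letter)
Units from scan: 10
Final unit is 'e' after a consonant -> drop as silent (-1)
Sound units = 9 units


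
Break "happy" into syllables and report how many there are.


Word: "happy"
Syllable breakdown: hap / py
Counting: 2 parts
= 2 syllables


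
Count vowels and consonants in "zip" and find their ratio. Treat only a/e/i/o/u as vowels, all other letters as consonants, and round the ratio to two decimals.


Word: "zip"
Vowels (a,e,i,o,u): 1
Consonants: 2
Ratio = 1/2
= 0.50


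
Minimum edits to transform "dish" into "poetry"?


Word 1: "dish" (length 4)
Word 2: "poetry" (length 6)
One optimal edit sequence (insert/delete/substitute each cost 1):
  1. insert 'p'  (+1)
  2. insert 'o'  (+1)
  3. substitute 'd' -> 'e'  (+1)
  4. substitute 'i' -> 't'  (+1)
  5. substitute 's' -> 'r'  (+1)
  6. substitute 'h' -> 'y'  (+1)
Total edit operations: 6
Edit distance = 6


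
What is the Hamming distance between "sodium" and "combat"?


Comparing character by character (same length = 6):
  Pos 0: 's' vs 'c' !=
  Pos 1: 'o' vs 'o' =
  Pos 2: 'd' vs 'm' !=
  Pos 3: 'i' vs 'b' !=
  Pos 4: 'u' vs 'a' !=
  Pos 5: 'm' vs 't' !=
Hamming distance = 5


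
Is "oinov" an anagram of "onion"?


Word 1: "onion" → sorted: innoo
Word 2: "oinov" → sorted: inoov
Same letters? innoo != inoov
Anagram = No


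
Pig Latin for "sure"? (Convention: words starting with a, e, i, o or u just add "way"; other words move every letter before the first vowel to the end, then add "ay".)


Word: "sure"
Starts with consonant(s) → move to end, add 'ay'
Consonant cluster: "s"
Pig Latin = "uresay"


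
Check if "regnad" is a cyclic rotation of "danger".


Word: "danger", Candidate: "regnad"
Method: check if candidate is substring of word+word
"dangerdanger" contains "regnad"? No
Is rotation = No


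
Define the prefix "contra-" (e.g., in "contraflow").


Prefix: contra-
As in: contraflow -> contra- + flow
Meaning = against


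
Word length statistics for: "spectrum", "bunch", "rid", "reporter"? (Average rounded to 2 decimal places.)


Lengths: "spectrum"=8, "bunch"=5, "rid"=3, "reporter"=8
Sum = 24, Count = 4
Average = 24/4 = 6.00
= avg=6.00, min=3, max=8


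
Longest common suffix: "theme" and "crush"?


Word 1: "theme"
Word 2: "crush"
Comparing from end:
  Pos -1: 'e' != 'h' (stop)
LCS = "" (length 0)


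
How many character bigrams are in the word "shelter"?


Word: "shelter" (length 7)
Number of 2-grams = length - 2 + 1 = 7 - 2 + 1
= 6


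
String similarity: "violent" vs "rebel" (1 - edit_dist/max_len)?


Word 1: "violent" (length 7)
Word 2: "rebel" (length 5)
One optimal edit sequence:
  1. delete 'v'  (+1)
  2. substitute 'i' -> 'r'  (+1)
  3. substitute 'o' -> 'e'  (+1)
  4. substitute 'l' -> 'b'  (+1)
  5. keep 'e'
  6. delete 'n'  (+1)
  7. substitute 't' -> 'l'  (+1)
Edit distance = 6
Max length = max(7, 5) = 7
Similarity = 1 - 6/7
= 0.1429


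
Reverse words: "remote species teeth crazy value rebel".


Original: "remote species teeth crazy value rebel"
Words (1..n): remote | species | teeth | crazy | value | rebel
Reversed (n..1): rebel | value | crazy | teeth | species | remote
Result = "rebel value crazy teeth species remote"


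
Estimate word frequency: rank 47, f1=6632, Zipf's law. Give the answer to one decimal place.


Zipf's law: f(r) = f(1) / r
f(1) = 6632
f(47) = 6632 / 47
= 141.1 occurrences


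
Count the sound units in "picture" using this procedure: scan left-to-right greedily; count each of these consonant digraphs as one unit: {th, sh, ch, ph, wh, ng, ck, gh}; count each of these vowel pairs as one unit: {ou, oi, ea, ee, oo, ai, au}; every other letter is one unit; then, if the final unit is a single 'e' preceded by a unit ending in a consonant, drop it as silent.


Word: "picture" (7 letters)
Left-to-right scan:
  [1] 'p' (letter)
  [2] 'i' (letter)
  [3] 'c' (letter)
  [4] 't' (letter)
  [5] 'u' (letter)
  [6] 'r' (letter)
  [7] 'e' (letter)
Units from scan: 7
Final unit is 'e' after a consonant -> drop as silent (-1)
Sound units = 6 units


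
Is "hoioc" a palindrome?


Word: "hoioc"
Reversed: "coioh"
Forward == Backward? hoioc != coioh
Palindrome = No


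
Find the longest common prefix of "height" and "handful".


Word 1: "height"
Word 2: "handful"
Comparing from start:
  Pos 0: 'h' == 'h'
  Pos 1: 'e' != 'a' (stop)
LCP = "h" (length 1)


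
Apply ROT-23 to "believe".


Word: "believe"
Shift: 23
Each letter → (letter + shift) mod 26:
  'b' (1) + 23 = 24 → 'y'
  'e' (4) + 23 = 1 → 'b'
  'l' (11) + 23 = 8 → 'i'
  'i' (8) + 23 = 5 → 'f'
  'e' (4) + 23 = 1 → 'b'
  'v' (21) + 23 = 18 → 's'
  'e' (4) + 23 = 1 → 'b'
Result = "ybifbsb"


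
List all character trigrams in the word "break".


Word: "break" (length 5)
Number of trigrams = 5 - 3 + 1 = 3
  Position 0: "bre"
  Position 1: "rea"
  Position 2: "eak"
Trigrams = "bre", "rea", "eak"


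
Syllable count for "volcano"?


Word: "volcano"
Syllable breakdown: vol · ca · no
Counting: 3 parts
= 3 syllables


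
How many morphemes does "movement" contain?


Word: "movement"
Morphemes: move | -ment
Each morpheme carries meaning
= 2 morphemes


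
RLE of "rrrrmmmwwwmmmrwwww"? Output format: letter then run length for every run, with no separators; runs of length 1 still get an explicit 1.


String: "rrrrmmmwwwmmmrwwww"
Scanning for consecutive runs:
  'r' x 4
  'm' x 3
  'w' x 3
  'm' x 3
  'r' x 1
  'w' x 4
RLE = "r4m3w3m3r1w4"


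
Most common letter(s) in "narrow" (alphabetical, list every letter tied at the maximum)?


Word: "narrow"
Letter counts:
  'a': 1
  'n': 1
  'o': 1
  'r': 2
  'w': 1
Maximum count = 2
Most frequent = 'r' (2 times each)


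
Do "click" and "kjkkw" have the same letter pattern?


Pattern of "click": [0, 1, 2, 0, 3]
Pattern of "kjkkw": [0, 1, 0, 0, 2]
Patterns do not match
Same pattern = No


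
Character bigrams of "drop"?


Word: "drop" (length 4)
Number of bigrams = 4 - 2 + 1 = 3
  Position 0: "dr"
  Position 1: "ro"
  Position 2: "op"
Bigrams = "dr", "ro", "op"


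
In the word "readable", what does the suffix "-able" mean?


Suffix: -able
Example: readable = read + -able
Meaning = capable of


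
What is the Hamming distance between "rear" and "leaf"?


Comparing character by character (same length = 4):
  Pos 0: 'r' vs 'l' !=
  Pos 1: 'e' vs 'e' =
  Pos 2: 'a' vs 'a' =
  Pos 3: 'r' vs 'f' !=
Hamming distance = 2


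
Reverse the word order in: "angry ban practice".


Original: "angry ban practice"
Words (1..n): angry | ban | practice
Reversed (n..1): practice | ban | angry
Result = "practice ban angry"


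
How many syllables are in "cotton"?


Word: "cotton"
Syllable breakdown: cot · ton
Counting: 2 parts
= 2 syllables


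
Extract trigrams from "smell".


Word: "smell" (length 5)
Number of trigrams = 5 - 3 + 1 = 3
  Position 0: "sme"
  Position 1: "mel"
  Position 2: "ell"
Trigrams = "sme", "mel", "ell"


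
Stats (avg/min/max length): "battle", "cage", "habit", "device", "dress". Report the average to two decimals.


Lengths: "battle"=6, "cage"=4, "habit"=5, "device"=6, "dress"=5
Sum = 26, Count = 5
Average = 26/5 = 5.20
= avg=5.20, min=4, max=6


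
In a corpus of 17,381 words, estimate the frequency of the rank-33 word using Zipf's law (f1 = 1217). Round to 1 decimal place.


Zipf's law: f(r) = f(1) / r
f(1) = 1217
f(33) = 1217 / 33
= 36.9 occurrences


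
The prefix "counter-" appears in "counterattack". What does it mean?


Prefix: counter-
Example: counterattack (counter- + attack)
Meaning = against / opposite


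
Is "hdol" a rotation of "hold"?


Word: "hold", Candidate: "hdol"
Method: check if candidate is substring of word+word
"holdhold" contains "hdol"? No
Is rotation = No


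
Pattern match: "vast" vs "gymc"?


Pattern of "vast": [0, 1, 2, 3]
Pattern of "gymc": [0, 1, 2, 3]
Patterns match
Same pattern = Yes


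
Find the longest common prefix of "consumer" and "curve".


Word 1: "consumer"
Word 2: "curve"
Comparing from start:
  Pos 0: 'c' == 'c'
  Pos 1: 'o' != 'u' (stop)
LCP = "c" (length 1)


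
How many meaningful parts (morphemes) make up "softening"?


Word: "softening"
Morphemes: soft + -en + -ing
Each morpheme carries meaning
= 3 morphemes


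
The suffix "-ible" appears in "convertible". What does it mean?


Suffix: -ible
As in: convertible -> convert + -ible
Meaning = capable of


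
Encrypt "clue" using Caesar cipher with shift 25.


Word: "clue"
Shift: 25
Each letter → (letter + shift) mod 26:
  'c' (2) + 25 = 1 → 'b'
  'l' (11) + 25 = 10 → 'k'
  'u' (20) + 25 = 19 → 't'
  'e' (4) + 25 = 3 → 'd'
Result = "bktd"


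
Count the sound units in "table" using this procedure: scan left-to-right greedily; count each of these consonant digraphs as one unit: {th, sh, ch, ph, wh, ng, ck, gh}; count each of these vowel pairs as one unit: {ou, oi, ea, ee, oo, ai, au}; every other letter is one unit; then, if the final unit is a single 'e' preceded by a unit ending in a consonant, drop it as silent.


Word: "table" (5 letters)
Left-to-right scan:
  [1] 't' (letter)
  [2] 'a' (letter)
  [3] 'b' (letter)
  [4] 'l' (letter)
  [5] 'e' (letter)
Units from scan: 5
Final unit is 'e' after a consonant -> drop as silent (-1)
Sound units = 4 units


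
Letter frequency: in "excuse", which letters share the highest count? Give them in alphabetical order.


Word: "excuse"
Letter counts:
  'c': 1
  'e': 2
  's': 1
  'u': 1
  'x': 1
Maximum count = 2
Most frequent = 'e' (2 times each)


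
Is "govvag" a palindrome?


Word: "govvag"
Reversed: "gavvog"
Forward == Backward? govvag != gavvog
Palindrome = No


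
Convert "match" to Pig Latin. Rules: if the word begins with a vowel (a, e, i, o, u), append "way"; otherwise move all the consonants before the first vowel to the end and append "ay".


Word: "match"
Starts with consonant(s) → move to end, add 'ay'
Consonant cluster: "m"
Pig Latin = "atchmay"


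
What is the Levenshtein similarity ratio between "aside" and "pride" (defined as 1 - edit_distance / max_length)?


Word 1: "aside" (length 5)
Word 2: "pride" (length 5)
One optimal edit sequence:
  1. substitute 'a' -> 'p'  (+1)
  2. substitute 's' -> 'r'  (+1)
  3. keep 'i'
  4. keep 'd'
  5. keep 'e'
Edit distance = 2
Max length = max(5, 5) = 5
Similarity = 1 - 2/5
= 0.6000


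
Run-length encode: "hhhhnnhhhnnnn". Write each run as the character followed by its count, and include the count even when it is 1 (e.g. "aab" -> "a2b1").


String: "hhhhnnhhhnnnn"
Scanning for consecutive runs:
  'h' x 4
  'n' x 2
  'h' x 3
  'n' x 4
RLE = "h4n2h3n4"


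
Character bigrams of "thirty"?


Word: "thirty" (length 6)
Number of bigrams = 6 - 2 + 1 = 5
  Position 0: "th"
  Position 1: "hi"
  Position 2: "ir"
  Position 3: "rt"
  Position 4: "ty"
Bigrams = "th", "hi", "ir", "rt", "ty"


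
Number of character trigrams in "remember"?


Word: "remember" (length 8)
Number of 3-grams = length - 3 + 1 = 8 - 3 + 1
= 6


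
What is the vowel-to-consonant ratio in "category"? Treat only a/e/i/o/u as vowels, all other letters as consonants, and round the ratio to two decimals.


Word: "category"
Vowels (a,e,i,o,u): 3
Consonants: 5
Ratio = 3/5
= 0.60


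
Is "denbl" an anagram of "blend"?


Word 1: "blend" → sorted: bdeln
Word 2: "denbl" → sorted: bdeln
Same letters? bdeln == bdeln
Anagram = Yes


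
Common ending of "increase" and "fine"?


Word 1: "increase"
Word 2: "fine"
Comparing from end:
  Pos -1: 'e' == 'e'
  Pos -2: 's' != 'n' (stop)
LCS = "e" (length 1)


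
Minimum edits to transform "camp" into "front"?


Word 1: "camp" (length 4)
Word 2: "front" (length 5)
One optimal edit sequence (insert/delete/substitute each cost 1):
  1. insert 'f'  (+1)
  2. substitute 'c' -> 'r'  (+1)
  3. substitute 'a' -> 'o'  (+1)
  4. substitute 'm' -> 'n'  (+1)
  5. substitute 'p' -> 't'  (+1)
Total edit operations: 5
Edit distance = 5


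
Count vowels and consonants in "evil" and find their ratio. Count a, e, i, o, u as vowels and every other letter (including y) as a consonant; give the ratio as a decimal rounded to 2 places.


Word: "evil"
Vowels (a,e,i,o,u): 2
Consonants: 2
Ratio = 2/2
= 1.00


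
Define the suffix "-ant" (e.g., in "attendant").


Suffix: -ant
Example: attendant (attend + -ant)
Meaning = one who / that which


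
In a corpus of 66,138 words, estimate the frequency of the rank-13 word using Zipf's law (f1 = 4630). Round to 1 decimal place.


Zipf's law: f(r) = f(1) / r
f(1) = 4630
f(13) = 4630 / 13
= 356.2 occurrences


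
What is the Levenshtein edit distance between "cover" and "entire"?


Word 1: "cover" (length 5)
Word 2: "entire" (length 6)
One optimal edit sequence (insert/delete/substitute each cost 1):
  1. substitute 'c' -> 'e'  (+1)
  2. substitute 'o' -> 'n'  (+1)
  3. substitute 'v' -> 't'  (+1)
  4. substitute 'e' -> 'i'  (+1)
  5. keep 'r'
  6. insert 'e'  (+1)
Total edit operations: 5
Edit distance = 5


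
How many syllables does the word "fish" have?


Word: "fish"
Syllable breakdown: fish
Counting: 1 part
= 1 syllable


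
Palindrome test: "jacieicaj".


Word: "jacieicaj"
Reversed: "jacieicaj"
Forward == Backward? jacieicaj == jacieicaj
Palindrome = Yes


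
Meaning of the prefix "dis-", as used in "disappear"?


Prefix: dis-
Example: disappear = dis- + appear
Meaning = not / opposite


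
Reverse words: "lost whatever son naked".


Original: "lost whatever son naked"
Words (1..n): lost | whatever | son | naked
Reversed (n..1): naked | son | whatever | lost
Result = "naked son whatever lost"


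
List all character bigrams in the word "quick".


Word: "quick" (length 5)
Number of bigrams = 5 - 2 + 1 = 4
  Position 0: "qu"
  Position 1: "ui"
  Position 2: "ic"
  Position 3: "ck"
Bigrams = "qu", "ui", "ic", "ck"


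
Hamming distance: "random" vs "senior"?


Comparing character by character (same length = 6):
  Pos 0: 'r' vs 's' !=
  Pos 1: 'a' vs 'e' !=
  Pos 2: 'n' vs 'n' =
  Pos 3: 'd' vs 'i' !=
  Pos 4: 'o' vs 'o' =
  Pos 5: 'm' vs 'r' !=
Hamming distance = 4


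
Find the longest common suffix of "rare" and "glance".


Word 1: "rare"
Word 2: "glance"
Comparing from end:
  Pos -1: 'e' == 'e'
  Pos -2: 'r' != 'c' (stop)
LCS = "e" (length 1)


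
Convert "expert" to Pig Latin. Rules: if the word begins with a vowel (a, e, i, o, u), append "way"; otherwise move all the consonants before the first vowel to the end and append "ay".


Word: "expert"
Starts with vowel → add 'way'
Pig Latin = "expertway"


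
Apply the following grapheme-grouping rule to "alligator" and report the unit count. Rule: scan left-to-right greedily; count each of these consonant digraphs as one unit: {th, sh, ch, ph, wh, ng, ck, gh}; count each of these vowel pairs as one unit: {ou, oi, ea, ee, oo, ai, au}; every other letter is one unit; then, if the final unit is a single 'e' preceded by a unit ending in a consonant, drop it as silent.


Word: "alligator" (9 letters)
Left-to-right scan:
  1. 'a' (letter)
  2. 'l' (letter)
  3. 'l' (letter)
  4. 'i' (letter)
  5. 'g' (letter)
  6. 'a' (letter)
  7. 't' (letter)
  8. 'o' (letter)
  9. 'r' (letter)
Units from scan: 9
Sound units = 9 units


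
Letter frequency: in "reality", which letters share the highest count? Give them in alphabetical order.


Word: "reality"
Letter counts:
  'a': 1
  'e': 1
  'i': 1
  'l': 1
  'r': 1
  't': 1
  'y': 1
Maximum count = 1
Most frequent = 'a', 'e', 'i', 'l', 'r', 't', 'y' (1 time each)


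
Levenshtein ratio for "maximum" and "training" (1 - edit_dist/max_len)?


Word 1: "maximum" (length 7)
Word 2: "training" (length 8)
One optimal edit sequence:
  1. insert 't'  (+1)
  2. substitute 'm' -> 'r'  (+1)
  3. keep 'a'
  4. substitute 'x' -> 'i'  (+1)
  5. substitute 'i' -> 'n'  (+1)
  6. substitute 'm' -> 'i'  (+1)
  7. substitute 'u' -> 'n'  (+1)
  8. substitute 'm' -> 'g'  (+1)
Edit distance = 7
Max length = max(7, 8) = 8
Similarity = 1 - 7/8
= 0.1250


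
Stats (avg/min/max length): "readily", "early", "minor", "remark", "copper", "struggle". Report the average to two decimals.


Lengths: "readily"=7, "early"=5, "minor"=5, "remark"=6, "copper"=6, "struggle"=8
Sum = 37, Count = 6
Average = 37/6 = 6.17
= avg=6.17, min=5, max=8


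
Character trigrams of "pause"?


Word: "pause" (length 5)
Number of trigrams = 5 - 3 + 1 = 3
  Position 0: "pau"
  Position 1: "aus"
  Position 2: "use"
Trigrams = "pau", "aus", "use"


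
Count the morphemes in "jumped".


Word: "jumped"
Morphemes: jump + -ed
Each morpheme carries meaning
= 2 morphemes


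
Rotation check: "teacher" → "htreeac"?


Word: "teacher", Candidate: "htreeac"
Method: check if candidate is substring of word+word
"teacherteacher" contains "htreeac"? No
Is rotation = No


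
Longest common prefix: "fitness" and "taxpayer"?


Word 1: "fitness"
Word 2: "taxpayer"
Comparing from start:
  Pos 0: 'f' != 't' (stop)
LCP = "" (length 0)


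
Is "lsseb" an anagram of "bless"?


Word 1: "bless" → sorted: belss
Word 2: "lsseb" → sorted: belss
Same letters? belss == belss
Anagram = Yes


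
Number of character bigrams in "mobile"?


Word: "mobile" (length 6)
Number of 2-grams = length - 2 + 1 = 6 - 2 + 1
= 5


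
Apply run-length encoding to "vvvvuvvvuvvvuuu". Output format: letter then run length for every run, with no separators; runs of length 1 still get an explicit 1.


String: "vvvvuvvvuvvvuuu"
Scanning for consecutive runs:
  'v' x 4
  'u' x 1
  'v' x 3
  'u' x 1
  'v' x 3
  'u' x 3
RLE = "v4u1v3u1v3u3"


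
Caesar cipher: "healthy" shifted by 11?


Word: "healthy"
Shift: 11
Each letter → (letter + shift) mod 26:
  'h' (7) + 11 = 18 → 's'
  'e' (4) + 11 = 15 → 'p'
  'a' (0) + 11 = 11 → 'l'
  'l' (11) + 11 = 22 → 'w'
  't' (19) + 11 = 4 → 'e'
  'h' (7) + 11 = 18 → 's'
  'y' (24) + 11 = 9 → 'j'
Result = "splwesj"
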